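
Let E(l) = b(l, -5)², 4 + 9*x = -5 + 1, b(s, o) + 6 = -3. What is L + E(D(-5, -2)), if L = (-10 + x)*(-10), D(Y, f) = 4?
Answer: 1709/9 ≈ 189.89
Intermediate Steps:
b(s, o) = -9 (b(s, o) = -6 - 3 = -9)
x = -8/9 (x = -4/9 + (-5 + 1)/9 = -4/9 + (⅑)*(-4) = -4/9 - 4/9 = -8/9 ≈ -0.88889)
E(l) = 81 (E(l) = (-9)² = 81)
L = 980/9 (L = (-10 - 8/9)*(-10) = -98/9*(-10) = 980/9 ≈ 108.89)
L + E(D(-5, -2)) = 980/9 + 81 = 1709/9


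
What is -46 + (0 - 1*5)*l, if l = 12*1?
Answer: -106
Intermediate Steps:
l = 12
-46 + (0 - 1*5)*l = -46 + (0 - 1*5)*12 = -46 + (0 - 5)*12 = -46 - 5*12 = -46 - 60 = -106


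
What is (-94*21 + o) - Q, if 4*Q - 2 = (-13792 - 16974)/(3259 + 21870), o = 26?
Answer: -48956165/25129 ≈ -1948.2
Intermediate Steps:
Q = 4873/25129 (Q = 1/2 + ((-13792 - 16974)/(3259 + 21870))/4 = 1/2 + (-30766/25129)/4 = 1/2 + (-30766*1/25129)/4 = 1/2 + (1/4)*(-30766/25129) = 1/2 - 15383/50258 = 4873/25129 ≈ 0.19392)
(-94*21 + o) - Q = (-94*21 + 26) - 1*4873/25129 = (-1974 + 26) - 4873/25129 = -1948 - 4873/25129 = -48956165/25129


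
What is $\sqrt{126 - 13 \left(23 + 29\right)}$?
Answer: $5 i \sqrt{22} \approx 23.452 i$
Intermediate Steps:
$\sqrt{126 - 13 \left(23 + 29\right)} = \sqrt{126 - 676} = \sqrt{-550} = 5 i \sqrt{22}$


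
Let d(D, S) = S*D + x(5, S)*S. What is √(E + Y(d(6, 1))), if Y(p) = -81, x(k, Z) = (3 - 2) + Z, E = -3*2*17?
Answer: I*√183 ≈ 13.528*I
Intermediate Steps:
E = -102 (E = -6*17 = -102)
x(k, Z) = 1 + Z
d(D, S) = D*S + S*(1 + S) (d(D, S) = S*D + (1 + S)*S = D*S + S*(1 + S))
√(E + Y(d(6, 1))) = √(-102 - 81) = √(-183) = I*√183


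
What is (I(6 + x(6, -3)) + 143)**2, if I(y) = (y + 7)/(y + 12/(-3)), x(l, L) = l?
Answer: 1352569/64 ≈ 21134.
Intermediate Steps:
I(y) = (7 + y)/(-4 + y) (I(y) = (7 + y)/(y + 12*(-1/3)) = (7 + y)/(y - 4) = (7 + y)/(-4 + y))
(I(6 + x(6, -3)) + 143)**2 = ((7 + (6 + 6))/(-4 + (6 + 6)) + 143)**2 = ((7 + 12)/(-4 + 12) + 143)**2 = (19/8 + 143)**2 = (1163/8)**2 = 1352569/64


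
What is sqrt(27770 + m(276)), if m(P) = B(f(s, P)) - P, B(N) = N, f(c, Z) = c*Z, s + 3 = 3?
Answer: sqrt(27494) ≈ 165.81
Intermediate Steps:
s = 0 (s = -3 + 3 = 0)
f(c, Z) = Z*c
m(P) = -P (m(P) = P*0 - P = 0 - P = -P)
sqrt(27770 + m(276)) = sqrt(27770 - 1*276) = sqrt(27770 - 276) = sqrt(27494)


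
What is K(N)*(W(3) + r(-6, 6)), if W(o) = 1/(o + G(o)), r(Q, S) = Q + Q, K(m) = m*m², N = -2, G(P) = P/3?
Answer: 94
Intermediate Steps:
G(P) = P/3 (G(P) = P*(⅓) = P/3)
K(m) = m³
r(Q, S) = 2*Q
W(o) = 3/(4*o) (W(o) = 1/(o + o/3) = 1/(4*o/3) = 3/(4*o))
K(N)*(W(3) + r(-6, 6)) = (-2)³*((¾)/3 + 2*(-6)) = -8*((¾)*(⅓) - 12) = -8*(¼ - 12) = -8*(-47/4) = 94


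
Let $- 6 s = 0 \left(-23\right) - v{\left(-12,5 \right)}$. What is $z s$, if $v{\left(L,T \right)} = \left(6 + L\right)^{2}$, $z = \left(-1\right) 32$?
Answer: $-192$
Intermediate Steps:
$z = -32$
$s = 6$ ($s = - \frac{0 \left(-23\right) - \left(6 - 12\right)^{2}}{6} = - \frac{0 - \left(-6\right)^{2}}{6} = - \frac{0 - 36}{6} = \left(- \frac{1}{6}\right) \left(-36\right) = 6$)
$z s = \left(-32\right) 6 = -192$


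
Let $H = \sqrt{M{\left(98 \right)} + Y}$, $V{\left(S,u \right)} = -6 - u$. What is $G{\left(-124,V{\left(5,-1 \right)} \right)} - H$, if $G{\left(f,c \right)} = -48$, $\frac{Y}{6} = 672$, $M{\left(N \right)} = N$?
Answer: $-48 - \sqrt{4130} \approx -112.27$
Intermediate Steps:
$Y = 4032$ ($Y = 6 \cdot 672 = 4032$)
$H = \sqrt{4130}$ ($H = \sqrt{98 + 4032} = \sqrt{4130} \approx 64.265$)
$G{\left(-124,V{\left(5,-1 \right)} \right)} - H = -48 - \sqrt{4130}$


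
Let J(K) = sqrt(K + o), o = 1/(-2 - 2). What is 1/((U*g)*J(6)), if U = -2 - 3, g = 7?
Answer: -2*sqrt(23)/805 ≈ -0.011915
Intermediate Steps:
o = -1/4 (o = 1/(-4) = -1/4 ≈ -0.25000)
U = -5
J(K) = sqrt(-1/4 + K) (J(K) = sqrt(K - 1/4) = sqrt(-1/4 + K))
1/((U*g)*J(6)) = 1/((-5*7)*(sqrt(-1 + 4*6)/2)) = 1/(-35*sqrt(-1 + 24)/2) = 1/(-35*sqrt(23)/2) = -2*sqrt(23)/805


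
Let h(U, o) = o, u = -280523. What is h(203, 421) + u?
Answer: -280102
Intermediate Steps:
h(203, 421) + u = 421 - 280523 = -280102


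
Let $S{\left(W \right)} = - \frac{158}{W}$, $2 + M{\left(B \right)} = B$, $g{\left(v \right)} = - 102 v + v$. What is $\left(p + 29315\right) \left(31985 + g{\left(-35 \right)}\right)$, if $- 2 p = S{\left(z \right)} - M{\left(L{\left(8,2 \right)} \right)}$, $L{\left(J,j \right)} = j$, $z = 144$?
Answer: $\frac{3123864860}{3} \approx 1.0413 \cdot 10^{9}$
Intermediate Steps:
$g{\left(v \right)} = - 101 v$
$M{\left(B \right)} = -2 + B$
$p = \frac{79}{144}$ ($p = - \frac{- \frac{158}{144} - \left(-2 + 2\right)}{2} = - \frac{\left(-158\right) \frac{1}{144} - 0}{2} = - \frac{- \frac{79}{72} + 0}{2} = \left(- \frac{1}{2}\right) \left(- \frac{79}{72}\right) = \frac{79}{144} \approx 0.54861$)
$\left(p + 29315\right) \left(31985 + g{\left(-35 \right)}\right) = \left(\frac{79}{144} + 29315\right) \left(31985 - -3535\right) = \frac{4221439 \left(31985 + 3535\right)}{144} = \frac{4221439}{144} \cdot 35520 = \frac{3123864860}{3}$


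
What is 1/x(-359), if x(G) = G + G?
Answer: -1/718 ≈ -0.0013928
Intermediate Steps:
x(G) = 2*G
1/x(-359) = 1/(2*(-359)) = 1/(-718) = -1/718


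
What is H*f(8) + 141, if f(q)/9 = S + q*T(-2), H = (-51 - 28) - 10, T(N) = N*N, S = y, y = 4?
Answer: -28695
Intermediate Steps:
S = 4
T(N) = N**2
H = -89 (H = -79 - 10 = -89)
f(q) = 36 + 36*q (f(q) = 9*(4 + q*(-2)**2) = 9*(4 + q*4) = 9*(4 + 4*q) = 36 + 36*q)
H*f(8) + 141 = -89*(36 + 36*8) + 141 = -89*(36 + 288) + 141 = -89*324 + 141 = -28836 + 141 = -28695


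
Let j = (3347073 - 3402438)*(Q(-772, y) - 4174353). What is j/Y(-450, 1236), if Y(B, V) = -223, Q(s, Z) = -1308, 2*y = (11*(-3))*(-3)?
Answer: -231185471265/223 ≈ -1.0367e+9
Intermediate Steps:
y = 99/2 (y = ((11*(-3))*(-3))/2 = (-33*(-3))/2 = (½)*99 = 99/2 ≈ 49.500)
j = 231185471265 (j = (3347073 - 3402438)*(-1308 - 4174353) = -55365*(-4175661) = 231185471265)
j/Y(-450, 1236) = 231185471265/(-223) = 231185471265*(-1/223) = -231185471265/223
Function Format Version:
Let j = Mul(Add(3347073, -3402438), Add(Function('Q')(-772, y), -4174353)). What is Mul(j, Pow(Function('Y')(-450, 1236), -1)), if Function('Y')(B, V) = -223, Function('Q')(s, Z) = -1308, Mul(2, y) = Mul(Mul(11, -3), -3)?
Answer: Rational(-231185471265, 223) ≈ -1.0367e+9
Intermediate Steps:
y = Rational(99, 2) (y = Mul(Rational(1, 2), Mul(Mul(11, -3), -3)) = Mul(Rational(1, 2), Mul(-33, -3)) = Mul(Rational(1, 2), 99) = Rational(99, 2) ≈ 49.500)
j = 231185471265 (j = Mul(Add(3347073, -3402438), Add(-1308, -4174353)) = Mul(-55365, -4175661) = 231185471265)
Mul(j, Pow(Function('Y')(-450, 1236), -1)) = Mul(231185471265, Pow(-223, -1)) = Mul(231185471265, Rational(-1, 223)) = Rational(-231185471265, 223)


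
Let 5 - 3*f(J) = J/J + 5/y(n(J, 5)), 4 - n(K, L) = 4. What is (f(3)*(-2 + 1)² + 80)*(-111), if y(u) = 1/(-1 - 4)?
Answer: -9953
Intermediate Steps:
n(K, L) = 0 (n(K, L) = 4 - 1*4 = 4 - 4 = 0)
y(u) = -⅕ (y(u) = 1/(-5) = -⅕)
f(J) = 29/3 (f(J) = 5/3 - (J/J + 5/(-⅕))/3 = 5/3 - (1 + 5*(-5))/3 = 5/3 - (1 - 25)/3 = 5/3 - ⅓*(-24) = 5/3 + 8 = 29/3)
(f(3)*(-2 + 1)² + 80)*(-111) = (29*(-2 + 1)²/3 + 80)*(-111) = ((29/3)*(-1)² + 80)*(-111) = ((29/3)*1 + 80)*(-111) = (29/3 + 80)*(-111) = (269/3)*(-111) = -9953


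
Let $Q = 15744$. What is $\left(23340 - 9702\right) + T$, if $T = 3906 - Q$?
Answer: $1800$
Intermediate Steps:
$T = -11838$ ($T = 3906 - 15744 = -11838$)
$\left(23340 - 9702\right) + T = \left(23340 - 9702\right) - 11838 = 13638 - 11838 = 1800$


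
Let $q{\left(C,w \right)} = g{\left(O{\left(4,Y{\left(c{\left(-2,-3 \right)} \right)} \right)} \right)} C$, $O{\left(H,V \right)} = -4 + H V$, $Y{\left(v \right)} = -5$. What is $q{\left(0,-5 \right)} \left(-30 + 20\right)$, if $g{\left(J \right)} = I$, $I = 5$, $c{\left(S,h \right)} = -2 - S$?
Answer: $0$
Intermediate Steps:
$g{\left(J \right)} = 5$
$q{\left(C,w \right)} = 5 C$
$q{\left(0,-5 \right)} \left(-30 + 20\right) = 5 \cdot 0 \left(-30 + 20\right) = 0 \left(-10\right) = 0$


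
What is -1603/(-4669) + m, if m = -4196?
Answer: -2798503/667 ≈ -4195.7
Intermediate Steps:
-1603/(-4669) + m = -1603/(-4669) - 4196 = -1603*(-1/4669) - 4196 = 229/667 - 4196 = -2798503/667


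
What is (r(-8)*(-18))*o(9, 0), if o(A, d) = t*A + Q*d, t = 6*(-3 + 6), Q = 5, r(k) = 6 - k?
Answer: -40824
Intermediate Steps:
t = 18 (t = 6*3 = 18)
o(A, d) = 5*d + 18*A (o(A, d) = 18*A + 5*d = 5*d + 18*A)
(r(-8)*(-18))*o(9, 0) = ((6 - 1*(-8))*(-18))*(5*0 + 18*9) = ((6 + 8)*(-18))*(0 + 162) = (14*(-18))*162 = -252*162 = -40824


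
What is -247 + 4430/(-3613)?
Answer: -896841/3613 ≈ -248.23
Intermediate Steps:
-247 + 4430/(-3613) = -247 + 4430*(-1/3613) = -247 - 4430/3613 = -896841/3613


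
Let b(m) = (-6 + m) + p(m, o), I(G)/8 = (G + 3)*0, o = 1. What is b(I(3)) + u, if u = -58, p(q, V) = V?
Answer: -63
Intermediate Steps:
I(G) = 0 (I(G) = 8*((G + 3)*0) = 8*((3 + G)*0) = 8*0 = 0)
b(m) = -5 + m (b(m) = (-6 + m) + 1 = -5 + m)
b(I(3)) + u = (-5 + 0) - 58 = -5 - 58 = -63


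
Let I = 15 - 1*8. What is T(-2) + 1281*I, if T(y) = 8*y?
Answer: 8951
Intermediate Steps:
I = 7 (I = 15 - 8 = 7)
T(-2) + 1281*I = 8*(-2) + 1281*7 = -16 + 8967 = 8951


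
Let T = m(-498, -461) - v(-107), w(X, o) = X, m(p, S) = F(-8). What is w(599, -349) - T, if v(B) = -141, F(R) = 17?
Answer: 441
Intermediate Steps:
m(p, S) = 17
T = 158 (T = 17 - 1*(-141) = 17 + 141 = 158)
w(599, -349) - T = 599 - 1*158 = 599 - 158 = 441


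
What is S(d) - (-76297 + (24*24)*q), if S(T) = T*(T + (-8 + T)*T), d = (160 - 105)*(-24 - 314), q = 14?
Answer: -6426901827467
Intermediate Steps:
d = -18590 (d = 55*(-338) = -18590)
S(T) = T*(T + T*(-8 + T))
S(d) - (-76297 + (24*24)*q) = (-18590)**2*(-7 - 18590) - (-76297 + (24*24)*14) = 345588100*(-18597) - (-76297 + 576*14) = -6426901895700 - (-76297 + 8064) = -6426901895700 - 1*(-68233) = -6426901895700 + 68233 = -6426901827467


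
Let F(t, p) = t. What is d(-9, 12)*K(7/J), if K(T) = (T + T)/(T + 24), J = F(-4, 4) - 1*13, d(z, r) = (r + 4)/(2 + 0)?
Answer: -112/401 ≈ -0.27930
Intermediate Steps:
d(z, r) = 2 + r/2 (d(z, r) = (4 + r)/2 = (4 + r)*(½) = 2 + r/2)
J = -17 (J = -4 - 1*13 = -4 - 13 = -17)
K(T) = 2*T/(24 + T) (K(T) = (2*T)/(24 + T) = 2*T/(24 + T))
d(-9, 12)*K(7/J) = (2 + (½)*12)*(2*(7/(-17))/(24 + 7/(-17))) = (2 + 6)*(2*(7*(-1/17))/(24 + 7*(-1/17))) = 8*(2*(-7/17)/(24 - 7/17)) = 8*(2*(-7/17)/(401/17)) = 8*(2*(-7/17)*(17/401)) = 8*(-14/401) = -112/401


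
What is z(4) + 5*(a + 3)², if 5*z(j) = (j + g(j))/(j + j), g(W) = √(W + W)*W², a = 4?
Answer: 2451/10 + 4*√2/5 ≈ 246.23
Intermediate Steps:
g(W) = √2*W^(5/2) (g(W) = √(2*W)*W² = (√2*√W)*W² = √2*W^(5/2))
z(j) = (j + √2*j^(5/2))/(10*j) (z(j) = ((j + √2*j^(5/2))/(j + j))/5 = ((j + √2*j^(5/2))/((2*j)))/5 = ((j + √2*j^(5/2))*(1/(2*j)))/5 = ((j + √2*j^(5/2))/(2*j))/5 = (j + √2*j^(5/2))/(10*j))
z(4) + 5*(a + 3)² = (⅒)*(4 + √2*4^(5/2))/4 + 5*(4 + 3)² = (⅒)*(¼)*(4 + √2*32) + 5*7² = (⅒)*(¼)*(4 + 32*√2) + 5*49 = (⅒ + 4*√2/5) + 245 = 2451/10 + 4*√2/5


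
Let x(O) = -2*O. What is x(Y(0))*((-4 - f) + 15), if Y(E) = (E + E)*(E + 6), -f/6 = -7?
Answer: 0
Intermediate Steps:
f = 42 (f = -6*(-7) = 42)
Y(E) = 2*E*(6 + E) (Y(E) = (2*E)*(6 + E) = 2*E*(6 + E))
x(Y(0))*((-4 - f) + 15) = (-4*0*(6 + 0))*((-4 - 1*42) + 15) = (-4*0*6)*((-4 - 42) + 15) = (-2*0)*(-46 + 15) = 0*(-31) = 0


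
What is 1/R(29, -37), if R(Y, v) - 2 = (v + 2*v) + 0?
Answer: -1/109 ≈ -0.0091743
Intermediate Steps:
R(Y, v) = 2 + 3*v (R(Y, v) = 2 + ((v + 2*v) + 0) = 2 + (3*v + 0) = 2 + 3*v)
1/R(29, -37) = 1/(2 + 3*(-37)) = 1/(2 - 111) = 1/(-109) = -1/109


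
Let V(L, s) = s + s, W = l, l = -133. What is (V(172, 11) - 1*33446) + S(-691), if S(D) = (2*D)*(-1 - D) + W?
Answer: -987137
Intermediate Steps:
W = -133
V(L, s) = 2*s
S(D) = -133 + 2*D*(-1 - D) (S(D) = (2*D)*(-1 - D) - 133 = 2*D*(-1 - D) - 133 = -133 + 2*D*(-1 - D))
(V(172, 11) - 1*33446) + S(-691) = (2*11 - 1*33446) + (-133 - 2*(-691) - 2*(-691)²) = (22 - 33446) + (-133 + 1382 - 2*477481) = -33424 + (-133 + 1382 - 954962) = -33424 - 953713 = -987137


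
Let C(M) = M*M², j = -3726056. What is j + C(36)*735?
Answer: 30566104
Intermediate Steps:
C(M) = M³
j + C(36)*735 = -3726056 + 36³*735 = -3726056 + 46656*735 = -3726056 + 34292160 = 30566104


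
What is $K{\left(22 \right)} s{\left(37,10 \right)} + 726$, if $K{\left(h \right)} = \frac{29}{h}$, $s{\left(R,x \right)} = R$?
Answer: $\frac{17045}{22} \approx 774.77$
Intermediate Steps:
$K{\left(22 \right)} s{\left(37,10 \right)} + 726 = \frac{29}{22} \cdot 37 + 726 = \frac{1073}{22} + 726 = \frac{17045}{22}$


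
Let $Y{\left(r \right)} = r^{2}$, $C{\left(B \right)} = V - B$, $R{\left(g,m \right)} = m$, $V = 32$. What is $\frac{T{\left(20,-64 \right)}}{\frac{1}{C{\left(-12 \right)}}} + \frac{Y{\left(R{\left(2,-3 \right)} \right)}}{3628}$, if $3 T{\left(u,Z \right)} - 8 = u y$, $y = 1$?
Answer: $\frac{4469723}{10884} \approx 410.67$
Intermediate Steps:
$C{\left(B \right)} = 32 - B$
$T{\left(u,Z \right)} = \frac{8}{3} + \frac{u}{3}$ ($T{\left(u,Z \right)} = \frac{8}{3} + \frac{u 1}{3} = \frac{8}{3} + \frac{u}{3}$)
$\frac{T{\left(20,-64 \right)}}{\frac{1}{C{\left(-12 \right)}}} + \frac{Y{\left(R{\left(2,-3 \right)} \right)}}{3628} = \frac{\frac{8}{3} + \frac{1}{3} \cdot 20}{\frac{1}{32 - -12}} + \frac{\left(-3\right)^{2}}{3628} = \frac{\frac{8}{3} + \frac{20}{3}}{\frac{1}{32 + 12}} + 9 \cdot \frac{1}{3628} = \frac{28}{3 \cdot \frac{1}{44}} + \frac{9}{3628} = \frac{28 \frac{1}{\frac{1}{44}}}{3} + \frac{9}{3628} = \frac{28}{3} \cdot 44 + \frac{9}{3628} = \frac{1232}{3} + \frac{9}{3628} = \frac{4469723}{10884}$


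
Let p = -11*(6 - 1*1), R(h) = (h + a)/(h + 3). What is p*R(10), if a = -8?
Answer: -110/13 ≈ -8.4615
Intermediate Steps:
R(h) = (-8 + h)/(3 + h) (R(h) = (h - 8)/(h + 3) = (-8 + h)/(3 + h))
p = -55 (p = -11*(6 - 1) = -11*5 = -55)
p*R(10) = -55*(-8 + 10)/(3 + 10) = -55*2/13 = -110/13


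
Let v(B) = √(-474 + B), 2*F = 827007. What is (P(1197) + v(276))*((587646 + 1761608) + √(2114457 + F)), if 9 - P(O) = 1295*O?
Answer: -3*(516702 - I*√22)*(4698508 + 3*√1123538)/2 ≈ -3.6441e+12 + 3.3079e+7*I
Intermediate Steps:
F = 827007/2 (F = (½)*827007 = 827007/2 ≈ 4.1350e+5)
P(O) = 9 - 1295*O
(P(1197) + v(276))*((587646 + 1761608) + √(2114457 + F)) = ((9 - 1295*1197) + √(-474 + 276))*((587646 + 1761608) + √(2114457 + 827007/2)) = ((9 - 1550115) + √(-198))*(2349254 + √(5055921/2)) = (-1550106 + 3*I*√22)*(2349254 + 3*√1123538/2)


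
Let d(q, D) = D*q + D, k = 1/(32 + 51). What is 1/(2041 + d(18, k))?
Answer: 83/169422 ≈ 0.00048990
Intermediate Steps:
k = 1/83 ≈ 0.012048
d(q, D) = D + D*q
1/(2041 + d(18, k)) = 1/(2041 + (1 + 18)/83) = 1/(2041 + (1/83)*19) = 1/(2041 + 19/83) = 1/(169422/83) = 83/169422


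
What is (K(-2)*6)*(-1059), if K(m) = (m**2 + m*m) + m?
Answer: -38124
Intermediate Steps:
K(m) = m + 2*m**2 (K(m) = (m**2 + m**2) + m = 2*m**2 + m = m + 2*m**2)
(K(-2)*6)*(-1059) = (-2*(1 + 2*(-2))*6)*(-1059) = (-2*(1 - 4)*6)*(-1059) = (-2*(-3)*6)*(-1059) = (6*6)*(-1059) = 36*(-1059) = -38124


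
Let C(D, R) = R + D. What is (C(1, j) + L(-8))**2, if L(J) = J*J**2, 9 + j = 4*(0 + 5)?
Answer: 250000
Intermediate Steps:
j = 11 (j = -9 + 4*(0 + 5) = -9 + 4*5 = -9 + 20 = 11)
C(D, R) = D + R
L(J) = J**3
(C(1, j) + L(-8))**2 = ((1 + 11) + (-8)**3)**2 = (12 - 512)**2 = (-500)**2 = 250000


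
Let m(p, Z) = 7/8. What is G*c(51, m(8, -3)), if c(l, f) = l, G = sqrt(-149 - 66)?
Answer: 51*I*sqrt(215) ≈ 747.81*I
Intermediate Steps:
m(p, Z) = 7/8 (m(p, Z) = 7*(1/8) = 7/8)
G = I*sqrt(215) (G = sqrt(-215) = I*sqrt(215) ≈ 14.663*I)
G*c(51, m(8, -3)) = (I*sqrt(215))*51 = 51*I*sqrt(215)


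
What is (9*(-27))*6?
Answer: -1458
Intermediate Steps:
(9*(-27))*6 = -243*6 = -1458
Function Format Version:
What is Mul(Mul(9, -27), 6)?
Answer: -1458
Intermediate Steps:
Mul(Mul(9, -27), 6) = Mul(-243, 6) = -1458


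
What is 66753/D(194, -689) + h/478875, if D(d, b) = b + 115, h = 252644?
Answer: -31821325219/274874250 ≈ -115.77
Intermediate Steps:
D(d, b) = 115 + b
66753/D(194, -689) + h/478875 = 66753/(115 - 689) + 252644/478875 = 66753/(-574) + 252644*(1/478875) = 66753*(-1/574) + 252644/478875 = -66753/574 + 252644/478875 = -31821325219/274874250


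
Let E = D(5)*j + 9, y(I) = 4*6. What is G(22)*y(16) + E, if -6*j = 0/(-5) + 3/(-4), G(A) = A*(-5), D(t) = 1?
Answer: -21047/8 ≈ -2630.9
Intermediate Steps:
G(A) = -5*A
y(I) = 24
j = 1/8 (j = -(0/(-5) + 3/(-4))/6 = -(0*(-1/5) + 3*(-1/4))/6 = -(0 - 3/4)/6 = -1/6*(-3/4) = 1/8 ≈ 0.12500)
E = 73/8 (E = 1*(1/8) + 9 = 1/8 + 9 = 73/8 ≈ 9.1250)
G(22)*y(16) + E = -5*22*24 + 73/8 = -110*24 + 73/8 = -2640 + 73/8 = -21047/8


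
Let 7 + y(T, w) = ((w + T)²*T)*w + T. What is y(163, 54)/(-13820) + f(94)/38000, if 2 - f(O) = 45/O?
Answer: -74025687473587/2468252000 ≈ -29991.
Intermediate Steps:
f(O) = 2 - 45/O
y(T, w) = -7 + T + T*w*(T + w)² (y(T, w) = -7 + (((w + T)²*T)*w + T) = -7 + (((T + w)²*T)*w + T) = -7 + ((T*(T + w)²)*w + T) = -7 + (T*w*(T + w)² + T) = -7 + (T + T*w*(T + w)²) = -7 + T + T*w*(T + w)²)
y(163, 54)/(-13820) + f(94)/38000 = (-7 + 163 + 163*54*(163 + 54)²)/(-13820) + (2 - 45/94)/38000 = (-7 + 163 + 163*54*217²)*(-1/13820) + (2 - 45*1/94)*(1/38000) = (-7 + 163 + 163*54*47089)*(-1/13820) + (2 - 45/94)*(1/38000) = (-7 + 163 + 414477378)*(-1/13820) + (143/94)*(1/38000) = 414477534*(-1/13820) + 143/3572000 = -207238767/6910 + 143/3572000 = -74025687473587/2468252000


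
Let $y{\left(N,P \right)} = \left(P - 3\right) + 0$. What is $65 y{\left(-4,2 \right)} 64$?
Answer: $-4160$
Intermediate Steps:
$y{\left(N,P \right)} = -3 + P$ ($y{\left(N,P \right)} = \left(P - 3\right) + 0 = \left(-3 + P\right) + 0 = -3 + P$)
$65 y{\left(-4,2 \right)} 64 = 65 \left(-3 + 2\right) 64 = 65 \left(-1\right) 64 = \left(-65\right) 64 = -4160$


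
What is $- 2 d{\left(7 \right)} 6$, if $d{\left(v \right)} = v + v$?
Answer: $-168$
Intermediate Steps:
$d{\left(v \right)} = 2 v$
$- 2 d{\left(7 \right)} 6 = - 2 \cdot 2 \cdot 7 \cdot 6 = \left(-2\right) 14 \cdot 6 = \left(-28\right) 6 = -168$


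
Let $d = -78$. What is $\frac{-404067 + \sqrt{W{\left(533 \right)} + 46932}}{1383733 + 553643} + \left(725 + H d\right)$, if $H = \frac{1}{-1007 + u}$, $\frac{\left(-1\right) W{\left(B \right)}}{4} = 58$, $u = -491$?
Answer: $\frac{50086500661}{69099744} + \frac{5 \sqrt{467}}{968688} \approx 724.84$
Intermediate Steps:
$W{\left(B \right)} = -232$ ($W{\left(B \right)} = \left(-4\right) 58 = -232$)
$H = - \frac{1}{1498}$ ($H = \frac{1}{-1007 - 491} = \frac{1}{-1498} = - \frac{1}{1498} \approx -0.00066756$)
$\frac{-404067 + \sqrt{W{\left(533 \right)} + 46932}}{1383733 + 553643} + \left(725 + H d\right) = \frac{-404067 + \sqrt{-232 + 46932}}{1383733 + 553643} + \left(725 - - \frac{39}{749}\right) = \frac{-404067 + \sqrt{46700}}{1937376} + \left(725 + \frac{39}{749}\right) = \left(-404067 + 10 \sqrt{467}\right) \frac{1}{1937376} + \frac{543064}{749} = \left(- \frac{134689}{645792} + \frac{5 \sqrt{467}}{968688}\right) + \frac{543064}{749} = \frac{50086500661}{69099744} + \frac{5 \sqrt{467}}{968688}$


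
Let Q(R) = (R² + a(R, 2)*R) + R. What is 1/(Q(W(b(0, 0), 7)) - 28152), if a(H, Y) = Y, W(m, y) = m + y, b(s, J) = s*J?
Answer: -1/28082 ≈ -3.5610e-5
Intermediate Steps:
b(s, J) = J*s
Q(R) = R² + 3*R (Q(R) = (R² + 2*R) + R = R² + 3*R)
1/(Q(W(b(0, 0), 7)) - 28152) = 1/((0*0 + 7)*(3 + (0*0 + 7)) - 28152) = 1/((0 + 7)*(3 + (0 + 7)) - 28152) = 1/(7*(3 + 7) - 28152) = 1/(7*10 - 28152) = 1/(70 - 28152) = 1/(-28082) = -1/28082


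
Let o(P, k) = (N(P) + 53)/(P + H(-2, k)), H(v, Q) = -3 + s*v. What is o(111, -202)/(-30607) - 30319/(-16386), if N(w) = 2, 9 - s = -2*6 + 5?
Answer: 35262547439/19057999476 ≈ 1.8503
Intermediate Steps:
s = 16 (s = 9 - (-2*6 + 5) = 9 - (-12 + 5) = 9 - 1*(-7) = 9 + 7 = 16)
H(v, Q) = -3 + 16*v
o(P, k) = 55/(-35 + P) (o(P, k) = (2 + 53)/(P + (-3 + 16*(-2))) = 55/(P + (-3 - 32)) = 55/(P - 35) = 55/(-35 + P))
o(111, -202)/(-30607) - 30319/(-16386) = (55/(-35 + 111))/(-30607) - 30319/(-16386) = (55/76)*(-1/30607) - 30319*(-1/16386) = (55*(1/76))*(-1/30607) + 30319/16386 = (55/76)*(-1/30607) + 30319/16386 = -55/2326132 + 30319/16386 = 35262547439/19057999476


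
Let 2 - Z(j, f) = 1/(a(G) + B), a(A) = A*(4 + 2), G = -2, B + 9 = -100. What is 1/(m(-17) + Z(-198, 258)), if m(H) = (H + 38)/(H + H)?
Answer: 4114/5721 ≈ 0.71910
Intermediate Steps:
B = -109 (B = -9 - 100 = -109)
a(A) = 6*A (a(A) = A*6 = 6*A)
Z(j, f) = 243/121 (Z(j, f) = 2 - 1/(6*(-2) - 109) = 2 - 1/(-12 - 109) = 2 - 1/(-121) = 2 - 1*(-1/121) = 2 + 1/121 = 243/121)
m(H) = (38 + H)/(2*H) (m(H) = (38 + H)/((2*H)) = (38 + H)*(1/(2*H)) = (38 + H)/(2*H))
1/(m(-17) + Z(-198, 258)) = 1/((½)*(38 - 17)/(-17) + 243/121) = 1/((½)*(-1/17)*21 + 243/121) = 1/(-21/34 + 243/121) = 1/(5721/4114) = 4114/5721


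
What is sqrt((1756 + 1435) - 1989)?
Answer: sqrt(1202) ≈ 34.670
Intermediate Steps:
sqrt((1756 + 1435) - 1989) = sqrt(3191 - 1989) = sqrt(1202)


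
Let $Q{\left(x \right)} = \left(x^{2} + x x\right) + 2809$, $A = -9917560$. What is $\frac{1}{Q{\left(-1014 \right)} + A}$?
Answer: $- \frac{1}{7858359} \approx -1.2725 \cdot 10^{-7}$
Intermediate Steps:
$Q{\left(x \right)} = 2809 + 2 x^{2}$ ($Q{\left(x \right)} = \left(x^{2} + x^{2}\right) + 2809 = 2 x^{2} + 2809 = 2809 + 2 x^{2}$)
$\frac{1}{Q{\left(-1014 \right)} + A} = \frac{1}{\left(2809 + 2 \left(-1014\right)^{2}\right) - 9917560} = \frac{1}{\left(2809 + 2 \cdot 1028196\right) - 9917560} = \frac{1}{\left(2809 + 2056392\right) - 9917560} = \frac{1}{2059201 - 9917560} = \frac{1}{-7858359} = - \frac{1}{7858359}$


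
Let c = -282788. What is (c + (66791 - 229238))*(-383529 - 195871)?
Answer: 257969159000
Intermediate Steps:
(c + (66791 - 229238))*(-383529 - 195871) = (-282788 + (66791 - 229238))*(-383529 - 195871) = (-282788 - 162447)*(-579400) = -445235*(-579400) = 257969159000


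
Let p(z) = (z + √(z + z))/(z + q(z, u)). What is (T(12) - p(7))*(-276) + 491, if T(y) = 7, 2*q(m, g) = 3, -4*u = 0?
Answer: -20633/17 + 552*√14/17 ≈ -1092.2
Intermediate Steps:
u = 0 (u = -¼*0 = 0)
q(m, g) = 3/2 (q(m, g) = (½)*3 = 3/2)
p(z) = (z + √2*√z)/(3/2 + z) (p(z) = (z + √(z + z))/(z + 3/2) = (z + √(2*z))/(3/2 + z) = (z + √2*√z)/(3/2 + z))
(T(12) - p(7))*(-276) + 491 = (7 - 2*(7 + √2*√7)/(3 + 2*7))*(-276) + 491 = (7 - 2*(7 + √14)/(3 + 14))*(-276) + 491 = (7 - 2*(7 + √14)/17)*(-276) + 491 = (7 - (14/17 + 2*√14/17))*(-276) + 491 = (7 + (-14/17 - 2*√14/17))*(-276) + 491 = (105/17 - 2*√14/17)*(-276) + 491 = (-28980/17 + 552*√14/17) + 491 = -20633/17 + 552*√14/17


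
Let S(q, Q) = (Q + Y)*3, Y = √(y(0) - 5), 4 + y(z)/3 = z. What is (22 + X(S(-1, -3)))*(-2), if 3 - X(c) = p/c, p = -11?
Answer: -639/13 + 11*I*√17/39 ≈ -49.154 + 1.1629*I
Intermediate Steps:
y(z) = -12 + 3*z
Y = I*√17 (Y = √((-12 + 3*0) - 5) = √((-12 + 0) - 5) = √(-12 - 5) = √(-17) = I*√17 ≈ 4.1231*I)
S(q, Q) = 3*Q + 3*I*√17 (S(q, Q) = (Q + I*√17)*3 = 3*Q + 3*I*√17)
X(c) = 3 + 11/c (X(c) = 3 - (-11)/c = 3 + 11/c)
(22 + X(S(-1, -3)))*(-2) = (22 + (3 + 11/(3*(-3) + 3*I*√17)))*(-2) = (22 + (3 + 11/(-9 + 3*I*√17)))*(-2) = (25 + 11/(-9 + 3*I*√17))*(-2) = -50 - 22/(-9 + 3*I*√17)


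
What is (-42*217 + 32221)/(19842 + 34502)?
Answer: 23107/54344 ≈ 0.42520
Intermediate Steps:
(-42*217 + 32221)/(19842 + 34502) = (-9114 + 32221)/54344 = 23107*(1/54344) = 23107/54344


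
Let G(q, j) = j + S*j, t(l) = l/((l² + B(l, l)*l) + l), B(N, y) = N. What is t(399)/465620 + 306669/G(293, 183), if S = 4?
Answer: 7606012307009/22693853180 ≈ 335.16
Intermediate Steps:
t(l) = l/(l + 2*l²) (t(l) = l/((l² + l*l) + l) = l/((l² + l²) + l) = l/(2*l² + l) = l/(l + 2*l²))
G(q, j) = 5*j (G(q, j) = j + 4*j = 5*j)
t(399)/465620 + 306669/G(293, 183) = 1/((1 + 2*399)*465620) + 306669/((5*183)) = (1/465620)/(1 + 798) + 306669/915 = (1/465620)/799 + 306669*(1/915) = (1/799)*(1/465620) + 102223/305 = 1/372030380 + 102223/305 = 7606012307009/22693853180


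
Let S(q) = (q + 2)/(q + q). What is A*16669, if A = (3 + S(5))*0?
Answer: 0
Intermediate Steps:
S(q) = (2 + q)/(2*q) (S(q) = (2 + q)/((2*q)) = (2 + q)*(1/(2*q)) = (2 + q)/(2*q))
A = 0 (A = (3 + (½)*(2 + 5)/5)*0 = (3 + (½)*(⅕)*7)*0 = (3 + 7/10)*0 = (37/10)*0 = 0)
A*16669 = 0*16669 = 0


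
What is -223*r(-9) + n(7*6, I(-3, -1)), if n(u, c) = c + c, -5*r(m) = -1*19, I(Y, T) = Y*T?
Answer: -4207/5 ≈ -841.40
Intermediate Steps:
I(Y, T) = T*Y
r(m) = 19/5 (r(m) = -(-1)*19/5 = -⅕*(-19) = 19/5)
n(u, c) = 2*c
-223*r(-9) + n(7*6, I(-3, -1)) = -223*19/5 + 2*(-1*(-3)) = -4237/5 + 2*3 = -4237/5 + 6 = -4207/5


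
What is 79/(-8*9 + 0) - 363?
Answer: -26215/72 ≈ -364.10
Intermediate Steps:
79/(-8*9 + 0) - 363 = 79/(-72 + 0) - 363 = 79/(-72) - 363 = 79*(-1/72) - 363 = -79/72 - 363 = -26215/72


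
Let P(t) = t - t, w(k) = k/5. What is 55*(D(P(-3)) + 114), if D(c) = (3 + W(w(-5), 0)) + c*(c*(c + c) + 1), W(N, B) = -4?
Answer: 6215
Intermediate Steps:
w(k) = k/5 (w(k) = k*(⅕) = k/5)
P(t) = 0
D(c) = -1 + c*(1 + 2*c²) (D(c) = (3 - 4) + c*(c*(c + c) + 1) = -1 + c*(c*(2*c) + 1) = -1 + c*(2*c² + 1) = -1 + c*(1 + 2*c²))
55*(D(P(-3)) + 114) = 55*((-1 + 0 + 2*0³) + 114) = 55*((-1 + 0 + 2*0) + 114) = 55*((-1 + 0 + 0) + 114) = 55*(-1 + 114) = 55*113 = 6215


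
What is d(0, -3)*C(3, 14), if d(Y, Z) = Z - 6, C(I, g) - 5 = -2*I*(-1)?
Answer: -99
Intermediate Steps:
C(I, g) = 5 + 2*I (C(I, g) = 5 - 2*I*(-1) = 5 + 2*I)
d(Y, Z) = -6 + Z
d(0, -3)*C(3, 14) = (-6 - 3)*(5 + 2*3) = -9*(5 + 6) = -9*11 = -99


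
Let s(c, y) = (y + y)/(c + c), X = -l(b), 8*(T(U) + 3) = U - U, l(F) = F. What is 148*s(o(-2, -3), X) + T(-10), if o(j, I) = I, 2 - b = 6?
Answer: -601/3 ≈ -200.33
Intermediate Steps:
b = -4 (b = 2 - 1*6 = 2 - 6 = -4)
T(U) = -3 (T(U) = -3 + (U - U)/8 = -3 + (⅛)*0 = -3 + 0 = -3)
X = 4 (X = -1*(-4) = 4)
s(c, y) = y/c (s(c, y) = (2*y)/((2*c)) = (2*y)*(1/(2*c)) = y/c)
148*s(o(-2, -3), X) + T(-10) = 148*(4/(-3)) - 3 = 148*(4*(-⅓)) - 3 = 148*(-4/3) - 3 = -592/3 - 3 = -601/3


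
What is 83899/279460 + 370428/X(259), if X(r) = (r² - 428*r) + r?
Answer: -4161216483/506660980 ≈ -8.2130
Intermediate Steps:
X(r) = r² - 427*r
83899/279460 + 370428/X(259) = 83899/279460 + 370428/((259*(-427 + 259))) = 83899*(1/279460) + 370428/((259*(-168))) = 83899/279460 + 370428/(-43512) = 83899/279460 + 370428*(-1/43512) = 83899/279460 - 30869/3626 = -4161216483/506660980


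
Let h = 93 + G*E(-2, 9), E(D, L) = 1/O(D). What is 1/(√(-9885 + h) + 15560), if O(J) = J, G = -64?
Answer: 389/6053084 - I*√610/60530840 ≈ 6.4265e-5 - 4.0803e-7*I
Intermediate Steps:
E(D, L) = 1/D
h = 125 (h = 93 - 64/(-2) = 93 - 64*(-½) = 93 + 32 = 125)
1/(√(-9885 + h) + 15560) = 1/(√(-9885 + 125) + 15560) = 1/(√(-9760) + 15560) = 1/(4*I*√610 + 15560) = 1/(15560 + 4*I*√610)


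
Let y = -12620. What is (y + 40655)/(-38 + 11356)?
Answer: 28035/11318 ≈ 2.4770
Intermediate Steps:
(y + 40655)/(-38 + 11356) = (-12620 + 40655)/(-38 + 11356) = 28035/11318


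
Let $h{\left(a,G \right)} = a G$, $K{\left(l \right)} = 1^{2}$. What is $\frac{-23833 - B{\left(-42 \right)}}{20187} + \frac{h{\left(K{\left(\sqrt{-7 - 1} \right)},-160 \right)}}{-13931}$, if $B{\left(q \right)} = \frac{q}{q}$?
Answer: $- \frac{328801534}{281225097} \approx -1.1692$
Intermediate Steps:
$B{\left(q \right)} = 1$
$K{\left(l \right)} = 1$
$h{\left(a,G \right)} = G a$
$\frac{-23833 - B{\left(-42 \right)}}{20187} + \frac{h{\left(K{\left(\sqrt{-7 - 1} \right)},-160 \right)}}{-13931} = \frac{-23833 - 1}{20187} + \frac{\left(-160\right) 1}{-13931} = \left(-23833 - 1\right) \frac{1}{20187} - - \frac{160}{13931} = \left(-23834\right) \frac{1}{20187} + \frac{160}{13931} = - \frac{23834}{20187} + \frac{160}{13931} = - \frac{328801534}{281225097}$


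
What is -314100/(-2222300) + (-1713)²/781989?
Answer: 22555569912/5792713849 ≈ 3.8938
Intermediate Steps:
-314100/(-2222300) + (-1713)²/781989 = -314100*(-1/2222300) + 2934369*(1/781989) = 3141/22223 + 978123/260663 = 22555569912/5792713849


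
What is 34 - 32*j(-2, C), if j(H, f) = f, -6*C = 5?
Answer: 182/3 ≈ 60.667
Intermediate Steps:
C = -5/6 (C = -1/6*5 = -5/6 ≈ -0.83333)
34 - 32*j(-2, C) = 34 - 32*(-5/6) = 34 + 80/3 = 182/3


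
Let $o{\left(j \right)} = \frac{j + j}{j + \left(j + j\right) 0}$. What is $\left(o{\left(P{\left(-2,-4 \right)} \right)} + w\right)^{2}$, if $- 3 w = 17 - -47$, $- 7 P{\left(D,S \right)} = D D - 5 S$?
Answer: $\frac{3364}{9} \approx 373.78$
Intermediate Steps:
$P{\left(D,S \right)} = - \frac{D^{2}}{7} + \frac{5 S}{7}$ ($P{\left(D,S \right)} = - \frac{D D - 5 S}{7} = - \frac{D^{2} - 5 S}{7} = - \frac{D^{2}}{7} + \frac{5 S}{7}$)
$w = - \frac{64}{3}$ ($w = - \frac{17 - -47}{3} = - \frac{17 + 47}{3} = \left(- \frac{1}{3}\right) 64 = - \frac{64}{3} \approx -21.333$)
$o{\left(j \right)} = 2$ ($o{\left(j \right)} = \frac{2 j}{j + 2 j 0} = \frac{2 j}{j + 0} = \frac{2 j}{j} = 2$)
$\left(o{\left(P{\left(-2,-4 \right)} \right)} + w\right)^{2} = \left(2 - \frac{64}{3}\right)^{2} = \left(- \frac{58}{3}\right)^{2} = \frac{3364}{9}$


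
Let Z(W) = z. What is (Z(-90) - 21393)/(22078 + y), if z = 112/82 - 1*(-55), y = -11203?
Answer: -874802/445875 ≈ -1.9620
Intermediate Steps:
z = 2311/41 (z = 112*(1/82) + 55 = 56/41 + 55 = 2311/41 ≈ 56.366)
Z(W) = 2311/41
(Z(-90) - 21393)/(22078 + y) = (2311/41 - 21393)/(22078 - 11203) = -874802/41/10875 = -874802/41*1/10875 = -874802/445875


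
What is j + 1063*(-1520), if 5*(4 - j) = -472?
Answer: -8078308/5 ≈ -1.6157e+6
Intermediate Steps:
j = 492/5 (j = 4 - 1/5*(-472) = 4 + 472/5 = 492/5 ≈ 98.400)
j + 1063*(-1520) = 492/5 + 1063*(-1520) = 492/5 - 1615760 = -8078308/5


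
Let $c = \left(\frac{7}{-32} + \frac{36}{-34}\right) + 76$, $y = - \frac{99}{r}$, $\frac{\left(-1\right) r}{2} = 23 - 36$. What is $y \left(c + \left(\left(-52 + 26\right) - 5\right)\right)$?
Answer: $- \frac{2354715}{14144} \approx -166.48$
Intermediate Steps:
$r = 26$ ($r = - 2 \left(23 - 36\right) = \left(-2\right) \left(-13\right) = 26$)
$y = - \frac{99}{26} \approx -3.8077$
$c = \frac{40649}{544}$ ($c = \left(7 \left(- \frac{1}{32}\right) + 36 \left(- \frac{1}{34}\right)\right) + 76 = \left(- \frac{7}{32} - \frac{18}{17}\right) + 76 = - \frac{695}{544} + 76 = \frac{40649}{544} \approx 74.722$)
$y \left(c + \left(\left(-52 + 26\right) - 5\right)\right) = - \frac{99 \left(\frac{40649}{544} + \left(\left(-52 + 26\right) - 5\right)\right)}{26} = - \frac{99 \left(\frac{40649}{544} - 31\right)}{26} = \left(- \frac{99}{26}\right) \frac{23785}{544} = - \frac{2354715}{14144}$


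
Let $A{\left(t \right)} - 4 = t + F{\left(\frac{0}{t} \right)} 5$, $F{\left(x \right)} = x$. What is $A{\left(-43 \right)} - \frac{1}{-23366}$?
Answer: $- \frac{911273}{23366} \approx -39.0$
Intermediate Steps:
$A{\left(t \right)} = 4 + t$ ($A{\left(t \right)} = 4 + \left(t + \frac{0}{t} 5\right) = 4 + \left(t + 0 \cdot 5\right) = 4 + \left(t + 0\right) = 4 + t$)
$A{\left(-43 \right)} - \frac{1}{-23366} = \left(4 - 43\right) - \frac{1}{-23366} = -39 - - \frac{1}{23366} = -39 + \frac{1}{23366} = - \frac{911273}{23366}$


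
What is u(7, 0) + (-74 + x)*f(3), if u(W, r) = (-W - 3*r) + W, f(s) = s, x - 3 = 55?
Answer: -48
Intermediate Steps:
x = 58 (x = 3 + 55 = 58)
u(W, r) = -3*r
u(7, 0) + (-74 + x)*f(3) = -3*0 + (-74 + 58)*3 = 0 - 16*3 = 0 - 48 = -48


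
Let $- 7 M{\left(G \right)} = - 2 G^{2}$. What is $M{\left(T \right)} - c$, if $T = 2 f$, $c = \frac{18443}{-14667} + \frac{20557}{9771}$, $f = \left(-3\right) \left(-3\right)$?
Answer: $\frac{30672191258}{334392933} \approx 91.725$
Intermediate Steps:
$f = 9$
$c = \frac{40434322}{47770419}$ ($c = 18443 \left(- \frac{1}{14667}\right) + 20557 \cdot \frac{1}{9771} = - \frac{18443}{14667} + \frac{20557}{9771} = \frac{40434322}{47770419} \approx 0.84643$)
$T = 18$ ($T = 2 \cdot 9 = 18$)
$M{\left(G \right)} = \frac{2 G^{2}}{7}$ ($M{\left(G \right)} = - \frac{\left(-2\right) G^{2}}{7} = \frac{2 G^{2}}{7}$)
$M{\left(T \right)} - c = \frac{2 \cdot 18^{2}}{7} - \frac{40434322}{47770419} = \frac{2}{7} \cdot 324 - \frac{40434322}{47770419} = \frac{648}{7} - \frac{40434322}{47770419} = \frac{30672191258}{334392933}$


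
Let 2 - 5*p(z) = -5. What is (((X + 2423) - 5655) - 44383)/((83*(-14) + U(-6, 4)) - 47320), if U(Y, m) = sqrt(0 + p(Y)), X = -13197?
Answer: 2105919560/1678931659 + 60812*sqrt(35)/11752521613 ≈ 1.2544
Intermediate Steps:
p(z) = 7/5 (p(z) = 2/5 - 1/5*(-5) = 2/5 + 1 = 7/5)
U(Y, m) = sqrt(35)/5 (U(Y, m) = sqrt(0 + 7/5) = sqrt(7/5) = sqrt(35)/5)
(((X + 2423) - 5655) - 44383)/((83*(-14) + U(-6, 4)) - 47320) = (((-13197 + 2423) - 5655) - 44383)/((83*(-14) + sqrt(35)/5) - 47320) = ((-10774 - 5655) - 44383)/((-1162 + sqrt(35)/5) - 47320) = (-16429 - 44383)/(-48482 + sqrt(35)/5) = -60812/(-48482 + sqrt(35)/5)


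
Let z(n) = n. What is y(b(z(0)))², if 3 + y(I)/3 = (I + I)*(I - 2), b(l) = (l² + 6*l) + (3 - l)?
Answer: 81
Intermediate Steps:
b(l) = 3 + l² + 5*l
y(I) = -9 + 6*I*(-2 + I) (y(I) = -9 + 3*((I + I)*(I - 2)) = -9 + 3*((2*I)*(-2 + I)) = -9 + 3*(2*I*(-2 + I)) = -9 + 6*I*(-2 + I))
y(b(z(0)))² = (-9 - 12*(3 + 0² + 5*0) + 6*(3 + 0² + 5*0)²)² = (-9 - 12*(3 + 0 + 0) + 6*(3 + 0 + 0)²)² = (-9 - 12*3 + 6*3²)² = (-9 - 36 + 6*9)² = (-9 - 36 + 54)² = 9² = 81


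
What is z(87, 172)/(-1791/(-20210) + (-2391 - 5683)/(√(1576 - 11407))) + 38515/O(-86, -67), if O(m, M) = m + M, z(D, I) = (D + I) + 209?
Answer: -78883539803980295425/313370932578272091 - 118719995882400*I*√9831/2048176029923347 ≈ -251.73 - 5.7472*I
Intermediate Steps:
z(D, I) = 209 + D + I
O(m, M) = M + m
z(87, 172)/(-1791/(-20210) + (-2391 - 5683)/(√(1576 - 11407))) + 38515/O(-86, -67) = (209 + 87 + 172)/(-1791/(-20210) + (-2391 - 5683)/(√(1576 - 11407))) + 38515/(-67 - 86) = 468/(-1791*(-1/20210) - 8074*(-I*√9831/9831)) + 38515/(-153) = 468/(1791/20210 - 8074*(-I*√9831/9831)) + 38515*(-1/153) = 468/(1791/20210 - (-8074)*I*√9831/9831) - 38515/153 = 468/(1791/20210 + 8074*I*√9831/9831) - 38515/153 = -38515/153 + 468/(1791/20210 + 8074*I*√9831/9831)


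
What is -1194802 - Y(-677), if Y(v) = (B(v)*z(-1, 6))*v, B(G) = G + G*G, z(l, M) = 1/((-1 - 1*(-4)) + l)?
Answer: 153720400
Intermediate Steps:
z(l, M) = 1/(3 + l) (z(l, M) = 1/((-1 + 4) + l) = 1/(3 + l))
B(G) = G + G**2
Y(v) = v**2*(1 + v)/2 (Y(v) = ((v*(1 + v))/(3 - 1))*v = ((v*(1 + v))/2)*v = ((v*(1 + v))*(1/2))*v = (v*(1 + v)/2)*v = v**2*(1 + v)/2)
-1194802 - Y(-677) = -1194802 - (-677)**2*(1 - 677)/2 = -1194802 - 458329*(-676)/2 = -1194802 - 1*(-154915202) = -1194802 + 154915202 = 153720400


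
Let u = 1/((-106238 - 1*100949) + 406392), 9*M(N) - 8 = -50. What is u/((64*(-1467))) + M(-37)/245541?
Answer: -29093573687/1530781088546880 ≈ -1.9006e-5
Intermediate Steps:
M(N) = -14/3 (M(N) = 8/9 + (1/9)*(-50) = 8/9 - 50/9 = -14/3)
u = 1/199205 (u = 1/((-106238 - 100949) + 406392) = 1/(-207187 + 406392) = 1/199205 ≈ 5.0200e-6)
u/((64*(-1467))) + M(-37)/245541 = 1/(199205*((64*(-1467)))) - 14/3/245541 = (1/199205)/(-93888) - 14/3*1/245541 = (1/199205)*(-1/93888) - 14/736623 = -1/18702959040 - 14/736623 = -29093573687/1530781088546880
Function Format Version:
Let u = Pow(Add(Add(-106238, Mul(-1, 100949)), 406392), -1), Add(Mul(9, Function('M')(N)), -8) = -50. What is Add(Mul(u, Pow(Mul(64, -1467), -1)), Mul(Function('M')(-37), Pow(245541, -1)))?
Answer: Rational(-29093573687, 1530781088546880) ≈ -1.9006e-5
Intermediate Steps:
Function('M')(N) = Rational(-14, 3) (Function('M')(N) = Add(Rational(8, 9), Mul(Rational(1, 9), -50)) = Add(Rational(8, 9), Rational(-50, 9)) = Rational(-14, 3))
u = Rational(1, 199205) (u = Pow(Add(Add(-106238, -100949), 406392), -1) = Pow(Add(-207187, 406392), -1) = Pow(199205, -1) = Rational(1, 199205) ≈ 5.0200e-6)
Add(Mul(u, Pow(Mul(64, -1467), -1)), Mul(Function('M')(-37), Pow(245541, -1))) = Add(Mul(Rational(1, 199205), Pow(Mul(64, -1467), -1)), Mul(Rational(-14, 3), Pow(245541, -1))) = Add(Mul(Rational(1, 199205), Pow(-93888, -1)), Mul(Rational(-14, 3), Rational(1, 245541))) = Add(Mul(Rational(1, 199205), Rational(-1, 93888)), Rational(-14, 736623)) = Add(Rational(-1, 18702959040), Rational(-14, 736623)) = Rational(-29093573687, 1530781088546880)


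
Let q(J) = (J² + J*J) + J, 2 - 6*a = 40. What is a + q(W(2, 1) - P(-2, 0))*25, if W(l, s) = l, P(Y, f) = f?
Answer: 731/3 ≈ 243.67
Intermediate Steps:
a = -19/3 (a = ⅓ - ⅙*40 = ⅓ - 20/3 = -19/3 ≈ -6.3333)
q(J) = J + 2*J² (q(J) = (J² + J²) + J = 2*J² + J = J + 2*J²)
a + q(W(2, 1) - P(-2, 0))*25 = -19/3 + ((2 - 1*0)*(1 + 2*(2 - 1*0)))*25 = -19/3 + ((2 + 0)*(1 + 2*(2 + 0)))*25 = -19/3 + (2*(1 + 2*2))*25 = -19/3 + (2*(1 + 4))*25 = -19/3 + (2*5)*25 = -19/3 + 10*25 = -19/3 + 250 = 731/3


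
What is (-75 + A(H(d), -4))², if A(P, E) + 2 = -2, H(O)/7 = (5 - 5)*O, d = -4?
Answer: 6241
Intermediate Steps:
H(O) = 0 (H(O) = 7*((5 - 5)*O) = 7*(0*O) = 7*0 = 0)
A(P, E) = -4 (A(P, E) = -2 - 2 = -4)
(-75 + A(H(d), -4))² = (-75 - 4)² = (-79)² = 6241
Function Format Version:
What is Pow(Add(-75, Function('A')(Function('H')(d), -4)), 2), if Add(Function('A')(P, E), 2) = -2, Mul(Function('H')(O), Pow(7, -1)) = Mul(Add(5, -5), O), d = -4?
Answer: 6241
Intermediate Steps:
Function('H')(O) = 0 (Function('H')(O) = Mul(7, Mul(Add(5, -5), O)) = Mul(7, Mul(0, O)) = Mul(7, 0) = 0)
Function('A')(P, E) = -4 (Function('A')(P, E) = Add(-2, -2) = -4)
Pow(Add(-75, Function('A')(Function('H')(d), -4)), 2) = Pow(Add(-75, -4), 2) = Pow(-79, 2) = 6241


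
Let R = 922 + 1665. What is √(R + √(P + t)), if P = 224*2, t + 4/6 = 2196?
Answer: √(23283 + 3*√23790)/3 ≈ 51.365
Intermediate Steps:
t = 6586/3 (t = -⅔ + 2196 = 6586/3 ≈ 2195.3)
R = 2587
P = 448
√(R + √(P + t)) = √(2587 + √(448 + 6586/3)) = √(2587 + √(7930/3)) = √(2587 + √23790/3)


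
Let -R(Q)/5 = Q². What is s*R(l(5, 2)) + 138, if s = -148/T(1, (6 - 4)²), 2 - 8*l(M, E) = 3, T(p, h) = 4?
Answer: 9017/64 ≈ 140.89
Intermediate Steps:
l(M, E) = -⅛ (l(M, E) = ¼ - ⅛*3 = ¼ - 3/8 = -⅛)
s = -37 (s = -148/4 = -148*¼ = -37)
R(Q) = -5*Q²
s*R(l(5, 2)) + 138 = -(-185)*(-⅛)² + 138 = -(-185)/64 + 138 = -37*(-5/64) + 138 = 185/64 + 138 = 9017/64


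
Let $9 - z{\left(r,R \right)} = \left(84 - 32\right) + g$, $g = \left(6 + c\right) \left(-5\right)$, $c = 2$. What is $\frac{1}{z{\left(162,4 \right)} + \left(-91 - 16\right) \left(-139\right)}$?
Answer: $\frac{1}{14870} \approx 6.725 \cdot 10^{-5}$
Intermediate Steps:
$g = -40$ ($g = \left(6 + 2\right) \left(-5\right) = 8 \left(-5\right) = -40$)
$z{\left(r,R \right)} = -3$ ($z{\left(r,R \right)} = 9 - \left(\left(84 - 32\right) - 40\right) = 9 - \left(52 - 40\right) = 9 - 12 = -3$)
$\frac{1}{z{\left(162,4 \right)} + \left(-91 - 16\right) \left(-139\right)} = \frac{1}{-3 + \left(-91 - 16\right) \left(-139\right)} = \frac{1}{-3 - -14873} = \frac{1}{-3 + 14873} = \frac{1}{14870}$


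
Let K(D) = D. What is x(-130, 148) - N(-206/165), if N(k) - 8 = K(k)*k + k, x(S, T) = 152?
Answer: 3911954/27225 ≈ 143.69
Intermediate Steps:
N(k) = 8 + k + k**2 (N(k) = 8 + (k*k + k) = 8 + (k**2 + k) = 8 + (k + k**2) = 8 + k + k**2)
x(-130, 148) - N(-206/165) = 152 - (8 - 206/165 + (-206/165)**2) = 152 - (8 - 206/165 + 42436/27225) = 152 - 1*226246/27225 = 152 - 226246/27225 = 3911954/27225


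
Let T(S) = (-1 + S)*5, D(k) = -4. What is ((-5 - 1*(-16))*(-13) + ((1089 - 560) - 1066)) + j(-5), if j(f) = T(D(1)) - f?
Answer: -700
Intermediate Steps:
T(S) = -5 + 5*S
j(f) = -25 - f (j(f) = (-5 + 5*(-4)) - f = (-5 - 20) - f = -25 - f)
((-5 - 1*(-16))*(-13) + ((1089 - 560) - 1066)) + j(-5) = ((-5 - 1*(-16))*(-13) + ((1089 - 560) - 1066)) + (-25 - 1*(-5)) = ((-5 + 16)*(-13) + (529 - 1066)) + (-25 + 5) = (11*(-13) - 537) - 20 = (-143 - 537) - 20 = -680 - 20 = -700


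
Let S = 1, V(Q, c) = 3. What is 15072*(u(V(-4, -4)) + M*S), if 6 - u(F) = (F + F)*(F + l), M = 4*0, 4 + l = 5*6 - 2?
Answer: -2351232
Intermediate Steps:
l = 24 (l = -4 + (5*6 - 2) = -4 + (30 - 2) = -4 + 28 = 24)
M = 0
u(F) = 6 - 2*F*(24 + F) (u(F) = 6 - (F + F)*(F + 24) = 6 - 2*F*(24 + F))
15072*(u(V(-4, -4)) + M*S) = 15072*((6 - 48*3 - 2*3**2) + 0*1) = 15072*((6 - 144 - 2*9) + 0) = 15072*((6 - 144 - 18) + 0) = 15072*(-156 + 0) = 15072*(-156) = -2351232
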